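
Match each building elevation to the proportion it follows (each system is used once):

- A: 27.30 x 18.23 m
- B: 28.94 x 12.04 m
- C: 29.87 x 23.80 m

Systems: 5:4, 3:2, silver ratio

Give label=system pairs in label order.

A = 27.30/18.23 ≈ 1.498 → 3:2 (1.500)
B = 28.94/12.04 ≈ 2.404 → silver ratio (2.414)
C = 29.87/23.80 ≈ 1.255 → 5:4 (1.250)

A=3:2, B=silver ratio, C=5:4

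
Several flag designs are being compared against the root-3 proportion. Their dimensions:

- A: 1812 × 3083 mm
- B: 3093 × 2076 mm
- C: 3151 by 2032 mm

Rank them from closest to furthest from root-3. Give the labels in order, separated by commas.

Ratios: A = 3083 / 1812 ≈ 1.701; B = 3093 / 2076 ≈ 1.490; C = 3151 / 2032 ≈ 1.551.
|Δ from 1.732|: A 0.031; B 0.242; C 0.181.

A, C, B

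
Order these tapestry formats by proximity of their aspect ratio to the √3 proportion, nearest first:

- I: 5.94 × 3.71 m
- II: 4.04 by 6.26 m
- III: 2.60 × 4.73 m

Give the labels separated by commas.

III, I, II

Ratios: I = 5.94 / 3.71 ≈ 1.601; II = 6.26 / 4.04 ≈ 1.550; III = 4.73 / 2.60 ≈ 1.819.
|Δ from 1.732|: I 0.131; II 0.182; III 0.087.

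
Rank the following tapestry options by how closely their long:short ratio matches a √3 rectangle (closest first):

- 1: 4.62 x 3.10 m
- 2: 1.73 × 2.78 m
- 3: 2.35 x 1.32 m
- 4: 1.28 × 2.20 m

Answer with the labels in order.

Ratios: 1 = 4.62 / 3.10 ≈ 1.490; 2 = 2.78 / 1.73 ≈ 1.607; 3 = 2.35 / 1.32 ≈ 1.780; 4 = 2.20 / 1.28 ≈ 1.719.
|Δ from 1.732|: 1 0.242; 2 0.125; 3 0.048; 4 0.013.

4, 3, 2, 1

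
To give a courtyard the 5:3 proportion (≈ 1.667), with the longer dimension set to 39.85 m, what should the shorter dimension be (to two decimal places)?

23.91 m

5:3 ≈ 1.66667.
Shorter side = 39.85 ÷ 1.66667 ≈ 23.9100 → 23.91 m.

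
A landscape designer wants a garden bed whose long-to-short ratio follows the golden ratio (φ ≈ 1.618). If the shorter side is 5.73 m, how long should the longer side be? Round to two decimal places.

9.27 m

golden ratio ≈ 1.61803.
Longer side = 5.73 × 1.61803 ≈ 9.2713 → 9.27 m.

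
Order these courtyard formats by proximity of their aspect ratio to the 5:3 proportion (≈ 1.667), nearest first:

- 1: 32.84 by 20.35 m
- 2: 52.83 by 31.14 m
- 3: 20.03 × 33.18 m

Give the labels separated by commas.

1: 32.84/20.35 ≈ 1.614 → |1.614 − 1.667| = 0.053
2: 52.83/31.14 ≈ 1.697 → |1.697 − 1.667| = 0.030
3: 33.18/20.03 ≈ 1.657 → |1.657 − 1.667| = 0.010

3, 2, 1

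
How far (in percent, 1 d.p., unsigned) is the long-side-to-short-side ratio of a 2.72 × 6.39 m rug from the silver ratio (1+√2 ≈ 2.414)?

2.7%

Ratio = 6.39 / 2.72 ≈ 2.3493.
Ideal silver ratio ≈ 2.4142. |2.3493 − 2.4142| / 2.4142 ≈ 2.69% → 2.7%.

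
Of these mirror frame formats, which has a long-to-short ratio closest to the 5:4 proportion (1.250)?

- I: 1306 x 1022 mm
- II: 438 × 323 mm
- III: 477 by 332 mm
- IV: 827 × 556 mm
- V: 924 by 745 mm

V

Ratios (long/short): I ≈ 1.278; II ≈ 1.356; III ≈ 1.437; IV ≈ 1.487; V ≈ 1.240.
5:4 ≈ 1.250; option V is nearest (Δ 0.010).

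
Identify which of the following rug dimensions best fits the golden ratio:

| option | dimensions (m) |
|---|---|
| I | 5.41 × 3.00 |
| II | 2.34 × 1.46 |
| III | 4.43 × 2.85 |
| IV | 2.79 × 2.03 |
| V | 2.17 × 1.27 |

Ratios (long/short): I ≈ 1.803; II ≈ 1.603; III ≈ 1.554; IV ≈ 1.374; V ≈ 1.709.
golden ratio ≈ 1.618; option II is nearest (Δ 0.015).

II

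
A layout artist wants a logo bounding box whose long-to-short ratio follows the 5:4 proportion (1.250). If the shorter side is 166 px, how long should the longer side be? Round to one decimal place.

5:4 = 1.25000.
Longer side = 166 × 1.25000 ≈ 207.500 → 207.5 px.

207.5 px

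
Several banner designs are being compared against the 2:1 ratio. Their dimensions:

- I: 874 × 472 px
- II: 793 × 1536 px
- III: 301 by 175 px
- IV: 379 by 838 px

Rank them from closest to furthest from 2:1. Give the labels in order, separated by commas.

Ratios: I = 874 / 472 ≈ 1.852; II = 1536 / 793 ≈ 1.937; III = 301 / 175 ≈ 1.720; IV = 838 / 379 ≈ 2.211.
|Δ from 2.000|: I 0.148; II 0.063; III 0.280; IV 0.211.

II, I, IV, III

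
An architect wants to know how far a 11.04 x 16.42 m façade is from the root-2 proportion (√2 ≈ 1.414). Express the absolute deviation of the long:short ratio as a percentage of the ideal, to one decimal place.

Ratio = 16.42 / 11.04 ≈ 1.4873.
Ideal root-2 ≈ 1.4142. |1.4873 − 1.4142| / 1.4142 ≈ 5.17% → 5.2%.

5.2%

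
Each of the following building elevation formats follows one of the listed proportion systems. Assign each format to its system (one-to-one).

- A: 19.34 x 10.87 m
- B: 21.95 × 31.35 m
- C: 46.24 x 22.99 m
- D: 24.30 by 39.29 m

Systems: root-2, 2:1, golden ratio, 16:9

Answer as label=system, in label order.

A=16:9, B=root-2, C=2:1, D=golden ratio

A = 19.34/10.87 ≈ 1.779 → 16:9 (1.778)
B = 31.35/21.95 ≈ 1.428 → root-2 (1.414)
C = 46.24/22.99 ≈ 2.011 → 2:1 (2.000)
D = 39.29/24.30 ≈ 1.617 → golden ratio (1.618)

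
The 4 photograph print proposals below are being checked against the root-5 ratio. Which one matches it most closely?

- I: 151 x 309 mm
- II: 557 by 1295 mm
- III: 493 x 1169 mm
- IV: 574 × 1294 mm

IV

Target root-5 ≈ 2.236.
I: 2.046 (Δ0.190)  II: 2.325 (Δ0.089)  III: 2.371 (Δ0.135)  IV: 2.254 (Δ0.018)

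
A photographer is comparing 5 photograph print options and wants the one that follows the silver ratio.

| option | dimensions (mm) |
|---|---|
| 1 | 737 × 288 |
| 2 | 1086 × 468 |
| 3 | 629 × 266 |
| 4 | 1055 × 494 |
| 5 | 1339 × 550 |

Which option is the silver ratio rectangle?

Target silver ratio ≈ 2.414.
1: 2.559 (Δ0.145)  2: 2.321 (Δ0.093)  3: 2.365 (Δ0.049)  4: 2.136 (Δ0.278)  5: 2.435 (Δ0.021)

5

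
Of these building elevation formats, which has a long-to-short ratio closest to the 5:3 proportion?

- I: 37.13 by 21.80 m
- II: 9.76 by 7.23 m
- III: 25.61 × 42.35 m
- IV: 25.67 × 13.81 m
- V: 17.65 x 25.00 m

III

Target 5:3 ≈ 1.667.
I: 1.703 (Δ0.036)  II: 1.350 (Δ0.317)  III: 1.654 (Δ0.013)  IV: 1.859 (Δ0.192)  V: 1.416 (Δ0.251)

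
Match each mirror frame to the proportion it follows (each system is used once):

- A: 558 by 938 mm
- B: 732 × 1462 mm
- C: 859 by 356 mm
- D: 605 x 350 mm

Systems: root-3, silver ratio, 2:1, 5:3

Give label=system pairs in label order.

A = 938/558 ≈ 1.681 → 5:3 (1.667)
B = 1462/732 ≈ 1.997 → 2:1 (2.000)
C = 859/356 ≈ 2.413 → silver ratio (2.414)
D = 605/350 ≈ 1.729 → root-3 (1.732)

A=5:3, B=2:1, C=silver ratio, D=root-3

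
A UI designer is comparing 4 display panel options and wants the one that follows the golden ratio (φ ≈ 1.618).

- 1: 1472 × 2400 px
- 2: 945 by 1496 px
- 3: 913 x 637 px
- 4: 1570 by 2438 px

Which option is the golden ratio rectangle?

Target golden ratio ≈ 1.618.
1: 1.630 (Δ0.012)  2: 1.583 (Δ0.035)  3: 1.433 (Δ0.185)  4: 1.553 (Δ0.065)

1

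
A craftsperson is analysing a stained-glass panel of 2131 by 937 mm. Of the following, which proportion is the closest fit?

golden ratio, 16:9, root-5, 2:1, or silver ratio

2131/937 ≈ 2.274. Nearest candidates are root-5 (2.236, off by 0.038) and silver ratio (2.414, off by 0.140).

root-5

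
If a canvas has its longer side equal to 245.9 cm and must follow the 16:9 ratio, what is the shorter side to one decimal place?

138.3 cm

16:9 ≈ 1.77778.
Shorter side = 245.9 ÷ 1.77778 ≈ 138.319 → 138.3 cm.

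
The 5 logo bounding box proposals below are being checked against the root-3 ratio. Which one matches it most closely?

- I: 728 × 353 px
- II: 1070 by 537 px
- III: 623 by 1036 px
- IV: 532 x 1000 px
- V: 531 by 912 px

Ratios (long/short): I ≈ 2.062; II ≈ 1.993; III ≈ 1.663; IV ≈ 1.880; V ≈ 1.718.
root-3 ≈ 1.732; option V is nearest (Δ 0.014).

V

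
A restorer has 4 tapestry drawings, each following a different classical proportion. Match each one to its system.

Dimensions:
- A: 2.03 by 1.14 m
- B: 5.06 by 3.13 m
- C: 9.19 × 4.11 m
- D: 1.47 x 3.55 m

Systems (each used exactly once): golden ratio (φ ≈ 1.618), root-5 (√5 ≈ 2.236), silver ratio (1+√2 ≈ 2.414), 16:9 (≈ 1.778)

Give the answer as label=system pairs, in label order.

A=16:9, B=golden ratio, C=root-5, D=silver ratio

Ratios: A ≈ 1.781; B ≈ 1.617; C ≈ 2.236; D ≈ 2.415.
Targets: golden ratio ≈ 1.618; root-5 ≈ 2.236; silver ratio ≈ 2.414; 16:9 ≈ 1.778.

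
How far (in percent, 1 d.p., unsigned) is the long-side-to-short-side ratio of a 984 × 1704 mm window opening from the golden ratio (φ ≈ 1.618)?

Ratio = 1704 / 984 ≈ 1.7317.
Ideal golden ratio ≈ 1.6180. |1.7317 − 1.6180| / 1.6180 ≈ 7.03% → 7.0%.

7.0%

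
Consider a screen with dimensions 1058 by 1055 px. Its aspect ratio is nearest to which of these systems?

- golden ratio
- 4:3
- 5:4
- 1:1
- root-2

1:1

Ratio = 1058 / 1055 ≈ 1.003.
Distances: golden ratio 1.618 (Δ 0.615); 4:3 1.333 (Δ 0.330); 5:4 1.250 (Δ 0.247); 1:1 1.000 (Δ 0.003); root-2 1.414 (Δ 0.411).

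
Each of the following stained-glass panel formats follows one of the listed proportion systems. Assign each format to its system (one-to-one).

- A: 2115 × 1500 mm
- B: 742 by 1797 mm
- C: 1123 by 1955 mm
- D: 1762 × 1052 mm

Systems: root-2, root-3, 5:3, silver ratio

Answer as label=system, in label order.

Ratios: A ≈ 1.410; B ≈ 2.422; C ≈ 1.741; D ≈ 1.675.
Targets: root-2 ≈ 1.414; root-3 ≈ 1.732; 5:3 ≈ 1.667; silver ratio ≈ 2.414.

A=root-2, B=silver ratio, C=root-3, D=5:3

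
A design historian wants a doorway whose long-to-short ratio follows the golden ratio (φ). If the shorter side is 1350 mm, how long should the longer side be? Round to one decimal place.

golden ratio ≈ 1.61803.
Longer side = 1350 × 1.61803 ≈ 2184.341 → 2184.3 mm.

2184.3 mm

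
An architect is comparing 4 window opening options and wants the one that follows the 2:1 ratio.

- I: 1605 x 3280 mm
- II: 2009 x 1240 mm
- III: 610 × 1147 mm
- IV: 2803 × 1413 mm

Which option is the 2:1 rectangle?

Ratios (long/short): I ≈ 2.044; II ≈ 1.620; III ≈ 1.880; IV ≈ 1.984.
2:1 ≈ 2.000; option IV is nearest (Δ 0.016).

IV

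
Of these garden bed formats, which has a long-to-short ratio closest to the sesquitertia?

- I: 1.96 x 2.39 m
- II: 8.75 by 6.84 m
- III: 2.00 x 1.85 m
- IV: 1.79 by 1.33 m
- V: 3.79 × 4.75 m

Target 4:3 ≈ 1.333.
I: 1.219 (Δ0.114)  II: 1.279 (Δ0.054)  III: 1.081 (Δ0.252)  IV: 1.346 (Δ0.013)  V: 1.253 (Δ0.080)

IV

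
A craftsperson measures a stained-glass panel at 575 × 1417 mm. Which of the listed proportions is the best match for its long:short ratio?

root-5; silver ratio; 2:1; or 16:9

Ratio = 1417 / 575 ≈ 2.464.
Distances: root-5 2.236 (Δ 0.228); silver ratio 2.414 (Δ 0.050); 2:1 2.000 (Δ 0.464); 16:9 1.778 (Δ 0.686).

silver ratio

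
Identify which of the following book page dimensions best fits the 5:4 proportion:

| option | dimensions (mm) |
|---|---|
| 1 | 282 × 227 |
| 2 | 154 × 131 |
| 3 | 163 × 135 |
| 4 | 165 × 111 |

Ratios (long/short): 1 ≈ 1.242; 2 ≈ 1.176; 3 ≈ 1.207; 4 ≈ 1.486.
5:4 ≈ 1.250; option 1 is nearest (Δ 0.008).

1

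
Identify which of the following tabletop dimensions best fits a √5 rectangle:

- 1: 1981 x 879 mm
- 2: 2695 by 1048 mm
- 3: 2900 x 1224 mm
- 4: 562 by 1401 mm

1

Target root-5 ≈ 2.236.
1: 2.254 (Δ0.018)  2: 2.572 (Δ0.336)  3: 2.369 (Δ0.133)  4: 2.493 (Δ0.257)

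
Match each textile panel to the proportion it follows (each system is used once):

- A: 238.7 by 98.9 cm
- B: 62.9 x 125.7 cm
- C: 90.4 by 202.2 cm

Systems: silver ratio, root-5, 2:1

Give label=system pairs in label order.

Ratios: A ≈ 2.414; B ≈ 1.998; C ≈ 2.237.
Targets: silver ratio ≈ 2.414; root-5 ≈ 2.236; 2:1 ≈ 2.000.

A=silver ratio, B=2:1, C=root-5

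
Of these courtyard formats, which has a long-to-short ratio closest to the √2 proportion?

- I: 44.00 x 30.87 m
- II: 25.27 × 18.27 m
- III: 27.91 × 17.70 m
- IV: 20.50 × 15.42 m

I

Ratios (long/short): I ≈ 1.425; II ≈ 1.383; III ≈ 1.577; IV ≈ 1.329.
root-2 ≈ 1.414; option I is nearest (Δ 0.011).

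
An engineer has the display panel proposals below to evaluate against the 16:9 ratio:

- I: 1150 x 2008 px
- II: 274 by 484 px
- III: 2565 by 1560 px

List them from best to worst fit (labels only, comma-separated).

I: 2008/1150 ≈ 1.746 → |1.746 − 1.778| = 0.032
II: 484/274 ≈ 1.766 → |1.766 − 1.778| = 0.012
III: 2565/1560 ≈ 1.644 → |1.644 − 1.778| = 0.134

II, I, III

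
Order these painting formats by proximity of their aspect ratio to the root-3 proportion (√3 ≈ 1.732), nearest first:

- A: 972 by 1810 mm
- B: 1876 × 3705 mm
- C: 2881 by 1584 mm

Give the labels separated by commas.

C, A, B

Ratios: A = 1810 / 972 ≈ 1.862; B = 3705 / 1876 ≈ 1.975; C = 2881 / 1584 ≈ 1.819.
|Δ from 1.732|: A 0.130; B 0.243; C 0.087.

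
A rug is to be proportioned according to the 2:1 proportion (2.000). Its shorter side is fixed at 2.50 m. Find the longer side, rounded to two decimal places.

2:1 = 2.00000.
Longer side = 2.50 × 2.00000 ≈ 5.0000 → 5.00 m.

5.00 m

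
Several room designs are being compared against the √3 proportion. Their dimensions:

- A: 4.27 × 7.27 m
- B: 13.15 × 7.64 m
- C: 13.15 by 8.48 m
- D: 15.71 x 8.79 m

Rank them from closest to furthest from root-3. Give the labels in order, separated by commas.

B, A, D, C

Ratios: A = 7.27 / 4.27 ≈ 1.703; B = 13.15 / 7.64 ≈ 1.721; C = 13.15 / 8.48 ≈ 1.551; D = 15.71 / 8.79 ≈ 1.787.
|Δ from 1.732|: A 0.029; B 0.011; C 0.181; D 0.055.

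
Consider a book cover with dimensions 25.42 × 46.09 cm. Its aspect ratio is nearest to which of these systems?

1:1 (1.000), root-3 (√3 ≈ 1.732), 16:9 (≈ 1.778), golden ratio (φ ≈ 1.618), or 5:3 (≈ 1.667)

Ratio = 46.09 / 25.42 ≈ 1.813.
Distances: 1:1 1.000 (Δ 0.813); root-3 1.732 (Δ 0.081); 16:9 1.778 (Δ 0.035); golden ratio 1.618 (Δ 0.195); 5:3 1.667 (Δ 0.146).

16:9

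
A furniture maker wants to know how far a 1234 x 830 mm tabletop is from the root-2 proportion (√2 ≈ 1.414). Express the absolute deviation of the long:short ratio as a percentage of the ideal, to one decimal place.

Ratio = 1234 / 830 ≈ 1.4867.
Ideal root-2 ≈ 1.4142. |1.4867 − 1.4142| / 1.4142 ≈ 5.13% → 5.1%.

5.1%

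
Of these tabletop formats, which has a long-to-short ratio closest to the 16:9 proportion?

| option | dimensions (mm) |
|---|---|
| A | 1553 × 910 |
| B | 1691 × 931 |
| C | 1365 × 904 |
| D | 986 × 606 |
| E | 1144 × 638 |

Ratios (long/short): A ≈ 1.707; B ≈ 1.816; C ≈ 1.510; D ≈ 1.627; E ≈ 1.793.
16:9 ≈ 1.778; option E is nearest (Δ 0.015).

E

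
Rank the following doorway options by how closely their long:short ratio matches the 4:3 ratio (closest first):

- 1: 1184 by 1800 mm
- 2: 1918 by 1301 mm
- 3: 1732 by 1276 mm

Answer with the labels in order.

3, 2, 1

1: 1800/1184 ≈ 1.520 → |1.520 − 1.333| = 0.187
2: 1918/1301 ≈ 1.474 → |1.474 − 1.333| = 0.141
3: 1732/1276 ≈ 1.357 → |1.357 − 1.333| = 0.024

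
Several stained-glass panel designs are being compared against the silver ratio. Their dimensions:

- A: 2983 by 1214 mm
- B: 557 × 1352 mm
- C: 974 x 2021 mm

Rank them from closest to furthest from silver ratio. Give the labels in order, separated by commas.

B, A, C

A: 2983/1214 ≈ 2.457 → |2.457 − 2.414| = 0.043
B: 1352/557 ≈ 2.427 → |2.427 − 2.414| = 0.013
C: 2021/974 ≈ 2.075 → |2.075 − 2.414| = 0.339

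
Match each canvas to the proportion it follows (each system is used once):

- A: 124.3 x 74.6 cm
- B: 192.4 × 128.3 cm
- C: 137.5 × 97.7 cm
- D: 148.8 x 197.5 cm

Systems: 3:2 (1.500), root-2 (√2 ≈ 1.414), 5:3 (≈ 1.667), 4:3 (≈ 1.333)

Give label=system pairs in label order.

A = 124.3/74.6 ≈ 1.666 → 5:3 (1.667)
B = 192.4/128.3 ≈ 1.500 → 3:2 (1.500)
C = 137.5/97.7 ≈ 1.407 → root-2 (1.414)
D = 197.5/148.8 ≈ 1.327 → 4:3 (1.333)

A=5:3, B=3:2, C=root-2, D=4:3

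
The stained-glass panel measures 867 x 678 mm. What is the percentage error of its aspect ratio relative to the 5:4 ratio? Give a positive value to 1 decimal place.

Ratio = 867 / 678 ≈ 1.2788.
Ideal 5:4 = 1.2500. |1.2788 − 1.2500| / 1.2500 ≈ 2.30% → 2.3%.

2.3%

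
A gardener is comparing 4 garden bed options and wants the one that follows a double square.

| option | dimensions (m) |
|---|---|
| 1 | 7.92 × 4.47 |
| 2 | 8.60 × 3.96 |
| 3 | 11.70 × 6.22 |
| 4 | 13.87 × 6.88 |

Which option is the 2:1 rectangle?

4

Target 2:1 ≈ 2.000.
1: 1.772 (Δ0.228)  2: 2.172 (Δ0.172)  3: 1.881 (Δ0.119)  4: 2.016 (Δ0.016)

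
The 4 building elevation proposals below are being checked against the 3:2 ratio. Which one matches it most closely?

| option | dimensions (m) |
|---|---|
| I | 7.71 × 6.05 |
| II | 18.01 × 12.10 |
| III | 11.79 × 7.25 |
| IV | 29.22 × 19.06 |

II

Ratios (long/short): I ≈ 1.274; II ≈ 1.488; III ≈ 1.626; IV ≈ 1.533.
3:2 ≈ 1.500; option II is nearest (Δ 0.012).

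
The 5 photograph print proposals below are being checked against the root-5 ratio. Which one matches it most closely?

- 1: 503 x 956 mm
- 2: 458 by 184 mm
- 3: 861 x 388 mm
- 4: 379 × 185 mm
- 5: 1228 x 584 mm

Ratios (long/short): 1 ≈ 1.901; 2 ≈ 2.489; 3 ≈ 2.219; 4 ≈ 2.049; 5 ≈ 2.103.
root-5 ≈ 2.236; option 3 is nearest (Δ 0.017).

3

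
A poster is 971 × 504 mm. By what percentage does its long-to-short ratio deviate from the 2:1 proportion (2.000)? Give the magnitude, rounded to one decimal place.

Ratio = 971 / 504 ≈ 1.9266.
Ideal 2:1 = 2.0000. |1.9266 − 2.0000| / 2.0000 ≈ 3.67% → 3.7%.

3.7%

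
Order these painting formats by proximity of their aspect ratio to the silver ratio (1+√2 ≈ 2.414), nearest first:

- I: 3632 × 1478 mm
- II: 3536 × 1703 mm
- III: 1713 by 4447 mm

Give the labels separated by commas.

I, III, II

I: 3632/1478 ≈ 2.457 → |2.457 − 2.414| = 0.043
II: 3536/1703 ≈ 2.076 → |2.076 − 2.414| = 0.338
III: 4447/1713 ≈ 2.596 → |2.596 − 2.414| = 0.182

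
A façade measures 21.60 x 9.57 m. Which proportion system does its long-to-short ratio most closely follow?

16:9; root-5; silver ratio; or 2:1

Ratio = 21.60 / 9.57 ≈ 2.257.
Distances: 16:9 1.778 (Δ 0.479); root-5 2.236 (Δ 0.021); silver ratio 2.414 (Δ 0.157); 2:1 2.000 (Δ 0.257).

root-5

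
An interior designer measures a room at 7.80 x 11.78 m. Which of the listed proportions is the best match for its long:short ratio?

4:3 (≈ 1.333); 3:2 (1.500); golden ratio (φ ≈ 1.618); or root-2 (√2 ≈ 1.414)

3:2

Ratio = 11.78 / 7.80 ≈ 1.510.
Distances: 4:3 1.333 (Δ 0.177); 3:2 1.500 (Δ 0.010); golden ratio 1.618 (Δ 0.108); root-2 1.414 (Δ 0.096).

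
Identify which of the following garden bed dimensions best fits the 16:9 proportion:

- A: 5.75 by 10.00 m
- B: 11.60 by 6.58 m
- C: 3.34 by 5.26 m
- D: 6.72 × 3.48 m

B

Target 16:9 ≈ 1.778.
A: 1.739 (Δ0.039)  B: 1.763 (Δ0.015)  C: 1.575 (Δ0.203)  D: 1.931 (Δ0.153)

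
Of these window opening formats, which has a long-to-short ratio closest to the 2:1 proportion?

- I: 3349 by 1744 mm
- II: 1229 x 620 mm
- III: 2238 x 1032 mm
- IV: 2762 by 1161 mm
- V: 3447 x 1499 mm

Target 2:1 ≈ 2.000.
I: 1.920 (Δ0.080)  II: 1.982 (Δ0.018)  III: 2.169 (Δ0.169)  IV: 2.379 (Δ0.379)  V: 2.300 (Δ0.300)

II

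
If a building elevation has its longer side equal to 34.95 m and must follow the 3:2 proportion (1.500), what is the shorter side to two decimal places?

3:2 = 1.50000.
Shorter side = 34.95 ÷ 1.50000 ≈ 23.3000 → 23.30 m.

23.30 m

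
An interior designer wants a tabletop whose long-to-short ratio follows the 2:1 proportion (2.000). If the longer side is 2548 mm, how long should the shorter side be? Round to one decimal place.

1274.0 mm

2:1 = 2.00000.
Shorter side = 2548 ÷ 2.00000 ≈ 1274.000 → 1274.0 mm.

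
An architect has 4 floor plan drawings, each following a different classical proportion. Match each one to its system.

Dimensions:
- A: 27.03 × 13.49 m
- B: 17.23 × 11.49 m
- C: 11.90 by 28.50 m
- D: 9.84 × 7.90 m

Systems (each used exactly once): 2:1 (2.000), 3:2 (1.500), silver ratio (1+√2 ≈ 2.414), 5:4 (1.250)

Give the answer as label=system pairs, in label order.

A = 27.03/13.49 ≈ 2.004 → 2:1 (2.000)
B = 17.23/11.49 ≈ 1.500 → 3:2 (1.500)
C = 28.50/11.90 ≈ 2.395 → silver ratio (2.414)
D = 9.84/7.90 ≈ 1.246 → 5:4 (1.250)

A=2:1, B=3:2, C=silver ratio, D=5:4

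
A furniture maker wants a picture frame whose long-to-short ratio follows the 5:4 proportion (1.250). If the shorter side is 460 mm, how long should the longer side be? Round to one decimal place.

575.0 mm

5:4 = 1.25000.
Longer side = 460 × 1.25000 ≈ 575.000 → 575.0 mm.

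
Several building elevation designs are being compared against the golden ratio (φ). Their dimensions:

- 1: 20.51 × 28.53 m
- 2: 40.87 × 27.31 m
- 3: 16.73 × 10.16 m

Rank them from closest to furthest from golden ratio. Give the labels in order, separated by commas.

3, 2, 1

1: 28.53/20.51 ≈ 1.391 → |1.391 − 1.618| = 0.227
2: 40.87/27.31 ≈ 1.497 → |1.497 − 1.618| = 0.121
3: 16.73/10.16 ≈ 1.647 → |1.647 − 1.618| = 0.029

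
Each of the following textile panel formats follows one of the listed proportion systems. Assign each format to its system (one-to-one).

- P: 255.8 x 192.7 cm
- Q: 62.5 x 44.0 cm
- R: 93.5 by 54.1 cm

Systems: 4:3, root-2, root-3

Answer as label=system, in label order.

P=4:3, Q=root-2, R=root-3

P = 255.8/192.7 ≈ 1.327 → 4:3 (1.333)
Q = 62.5/44.0 ≈ 1.420 → root-2 (1.414)
R = 93.5/54.1 ≈ 1.728 → root-3 (1.732)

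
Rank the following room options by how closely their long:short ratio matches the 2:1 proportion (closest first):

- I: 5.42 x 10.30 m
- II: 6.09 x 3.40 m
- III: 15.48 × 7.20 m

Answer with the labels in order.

I, III, II

I: 10.30/5.42 ≈ 1.900 → |1.900 − 2.000| = 0.100
II: 6.09/3.40 ≈ 1.791 → |1.791 − 2.000| = 0.209
III: 15.48/7.20 ≈ 2.150 → |2.150 − 2.000| = 0.150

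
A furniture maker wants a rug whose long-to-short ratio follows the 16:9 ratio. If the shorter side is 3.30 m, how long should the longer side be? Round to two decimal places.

16:9 ≈ 1.77778.
Longer side = 3.30 × 1.77778 ≈ 5.8667 → 5.87 m.

5.87 m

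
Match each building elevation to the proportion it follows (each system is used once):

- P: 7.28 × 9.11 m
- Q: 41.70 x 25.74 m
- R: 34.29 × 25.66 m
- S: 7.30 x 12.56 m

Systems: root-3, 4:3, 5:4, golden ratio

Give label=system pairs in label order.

P = 9.11/7.28 ≈ 1.251 → 5:4 (1.250)
Q = 41.70/25.74 ≈ 1.620 → golden ratio (1.618)
R = 34.29/25.66 ≈ 1.336 → 4:3 (1.333)
S = 12.56/7.30 ≈ 1.721 → root-3 (1.732)

P=5:4, Q=golden ratio, R=4:3, S=root-3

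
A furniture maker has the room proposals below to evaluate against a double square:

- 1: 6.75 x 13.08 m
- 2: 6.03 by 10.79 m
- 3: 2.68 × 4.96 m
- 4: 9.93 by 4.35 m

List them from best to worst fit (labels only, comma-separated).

Ratios: 1 = 13.08 / 6.75 ≈ 1.938; 2 = 10.79 / 6.03 ≈ 1.789; 3 = 4.96 / 2.68 ≈ 1.851; 4 = 9.93 / 4.35 ≈ 2.283.
|Δ from 2.000|: 1 0.062; 2 0.211; 3 0.149; 4 0.283.

1, 3, 2, 4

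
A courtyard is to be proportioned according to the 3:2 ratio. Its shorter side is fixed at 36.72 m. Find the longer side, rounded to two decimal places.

55.08 m

3:2 = 1.50000.
Longer side = 36.72 × 1.50000 ≈ 55.0800 → 55.08 m.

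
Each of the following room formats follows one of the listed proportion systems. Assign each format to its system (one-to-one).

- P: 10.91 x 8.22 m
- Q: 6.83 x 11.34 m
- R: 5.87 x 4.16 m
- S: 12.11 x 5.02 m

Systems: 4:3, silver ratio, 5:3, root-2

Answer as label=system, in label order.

P=4:3, Q=5:3, R=root-2, S=silver ratio

Ratios: P ≈ 1.327; Q ≈ 1.660; R ≈ 1.411; S ≈ 2.412.
Targets: 4:3 ≈ 1.333; silver ratio ≈ 2.414; 5:3 ≈ 1.667; root-2 ≈ 1.414.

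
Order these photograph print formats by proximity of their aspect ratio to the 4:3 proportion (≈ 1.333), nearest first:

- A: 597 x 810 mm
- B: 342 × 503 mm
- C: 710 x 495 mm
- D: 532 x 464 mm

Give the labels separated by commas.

A, C, B, D

Ratios: A = 810 / 597 ≈ 1.357; B = 503 / 342 ≈ 1.471; C = 710 / 495 ≈ 1.434; D = 532 / 464 ≈ 1.147.
|Δ from 1.333|: A 0.024; B 0.138; C 0.101; D 0.186.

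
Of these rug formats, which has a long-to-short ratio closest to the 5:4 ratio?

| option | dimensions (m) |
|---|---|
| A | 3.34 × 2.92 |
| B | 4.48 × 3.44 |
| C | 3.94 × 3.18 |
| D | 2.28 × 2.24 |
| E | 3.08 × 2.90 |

Target 5:4 ≈ 1.250.
A: 1.144 (Δ0.106)  B: 1.302 (Δ0.052)  C: 1.239 (Δ0.011)  D: 1.018 (Δ0.232)  E: 1.062 (Δ0.188)

C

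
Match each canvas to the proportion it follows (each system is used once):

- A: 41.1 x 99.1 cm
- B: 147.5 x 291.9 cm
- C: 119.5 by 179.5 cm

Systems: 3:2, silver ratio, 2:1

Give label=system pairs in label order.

A=silver ratio, B=2:1, C=3:2

Ratios: A ≈ 2.411; B ≈ 1.979; C ≈ 1.502.
Targets: 3:2 ≈ 1.500; silver ratio ≈ 2.414; 2:1 ≈ 2.000.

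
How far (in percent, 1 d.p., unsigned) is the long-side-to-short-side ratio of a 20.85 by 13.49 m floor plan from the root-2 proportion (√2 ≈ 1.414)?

9.3%

Ratio = 20.85 / 13.49 ≈ 1.5456.
Ideal root-2 ≈ 1.4142. |1.5456 − 1.4142| / 1.4142 ≈ 9.29% → 9.3%.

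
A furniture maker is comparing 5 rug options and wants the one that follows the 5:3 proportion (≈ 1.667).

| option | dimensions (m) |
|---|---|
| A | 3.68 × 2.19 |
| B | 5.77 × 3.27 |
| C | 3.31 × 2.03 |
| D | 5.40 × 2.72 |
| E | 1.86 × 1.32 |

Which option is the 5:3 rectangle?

A

Ratios (long/short): A ≈ 1.680; B ≈ 1.765; C ≈ 1.631; D ≈ 1.985; E ≈ 1.409.
5:3 ≈ 1.667; option A is nearest (Δ 0.013).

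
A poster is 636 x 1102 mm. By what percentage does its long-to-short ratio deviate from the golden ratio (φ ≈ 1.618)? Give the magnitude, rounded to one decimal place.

7.1%

Ratio = 1102 / 636 ≈ 1.7327.
Ideal golden ratio ≈ 1.6180. |1.7327 − 1.6180| / 1.6180 ≈ 7.09% → 7.1%.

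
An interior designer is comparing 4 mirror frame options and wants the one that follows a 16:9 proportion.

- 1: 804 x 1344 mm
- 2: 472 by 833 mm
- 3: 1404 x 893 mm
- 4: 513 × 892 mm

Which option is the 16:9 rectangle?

Ratios (long/short): 1 ≈ 1.672; 2 ≈ 1.765; 3 ≈ 1.572; 4 ≈ 1.739.
16:9 ≈ 1.778; option 2 is nearest (Δ 0.013).

2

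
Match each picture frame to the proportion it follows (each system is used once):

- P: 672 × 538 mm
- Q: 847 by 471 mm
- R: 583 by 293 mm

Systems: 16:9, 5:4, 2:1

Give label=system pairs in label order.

P=5:4, Q=16:9, R=2:1

P = 672/538 ≈ 1.249 → 5:4 (1.250)
Q = 847/471 ≈ 1.798 → 16:9 (1.778)
R = 583/293 ≈ 1.990 → 2:1 (2.000)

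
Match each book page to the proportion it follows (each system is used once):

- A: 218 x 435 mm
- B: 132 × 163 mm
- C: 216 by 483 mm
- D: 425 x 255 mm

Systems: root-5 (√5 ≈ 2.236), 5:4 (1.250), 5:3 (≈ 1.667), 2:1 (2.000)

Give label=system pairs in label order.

Ratios: A ≈ 1.995; B ≈ 1.235; C ≈ 2.236; D ≈ 1.667.
Targets: root-5 ≈ 2.236; 5:4 ≈ 1.250; 5:3 ≈ 1.667; 2:1 ≈ 2.000.

A=2:1, B=5:4, C=root-5, D=5:3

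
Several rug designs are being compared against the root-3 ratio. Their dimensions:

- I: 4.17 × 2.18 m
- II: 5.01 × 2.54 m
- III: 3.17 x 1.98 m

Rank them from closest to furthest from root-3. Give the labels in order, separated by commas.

III, I, II

Ratios: I = 4.17 / 2.18 ≈ 1.913; II = 5.01 / 2.54 ≈ 1.972; III = 3.17 / 1.98 ≈ 1.601.
|Δ from 1.732|: I 0.181; II 0.240; III 0.131.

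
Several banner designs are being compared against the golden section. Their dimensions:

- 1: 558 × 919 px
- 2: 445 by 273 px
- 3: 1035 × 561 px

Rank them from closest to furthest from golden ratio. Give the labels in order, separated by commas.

2, 1, 3

Ratios: 1 = 919 / 558 ≈ 1.647; 2 = 445 / 273 ≈ 1.630; 3 = 1035 / 561 ≈ 1.845.
|Δ from 1.618|: 1 0.029; 2 0.012; 3 0.227.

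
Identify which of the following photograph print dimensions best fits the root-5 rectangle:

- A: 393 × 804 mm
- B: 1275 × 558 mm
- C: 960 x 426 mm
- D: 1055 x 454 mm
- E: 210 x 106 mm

Target root-5 ≈ 2.236.
A: 2.046 (Δ0.190)  B: 2.285 (Δ0.049)  C: 2.254 (Δ0.018)  D: 2.324 (Δ0.088)  E: 1.981 (Δ0.255)

C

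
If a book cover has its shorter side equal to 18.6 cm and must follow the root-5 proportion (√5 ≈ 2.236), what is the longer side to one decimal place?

41.6 cm

root-5 ≈ 2.23607.
Longer side = 18.6 × 2.23607 ≈ 41.591 → 41.6 cm.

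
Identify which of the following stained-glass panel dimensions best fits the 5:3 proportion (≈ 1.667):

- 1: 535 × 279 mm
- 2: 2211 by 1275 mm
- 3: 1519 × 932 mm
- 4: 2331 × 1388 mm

Ratios (long/short): 1 ≈ 1.918; 2 ≈ 1.734; 3 ≈ 1.630; 4 ≈ 1.679.
5:3 ≈ 1.667; option 4 is nearest (Δ 0.012).

4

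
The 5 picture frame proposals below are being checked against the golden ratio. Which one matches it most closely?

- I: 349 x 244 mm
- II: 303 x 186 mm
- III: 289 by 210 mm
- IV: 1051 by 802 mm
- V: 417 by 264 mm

Target golden ratio ≈ 1.618.
I: 1.430 (Δ0.188)  II: 1.629 (Δ0.011)  III: 1.376 (Δ0.242)  IV: 1.310 (Δ0.308)  V: 1.580 (Δ0.038)

II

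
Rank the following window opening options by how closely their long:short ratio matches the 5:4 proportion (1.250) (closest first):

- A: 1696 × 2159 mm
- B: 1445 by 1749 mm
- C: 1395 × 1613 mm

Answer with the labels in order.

A: 2159/1696 ≈ 1.273 → |1.273 − 1.250| = 0.023
B: 1749/1445 ≈ 1.210 → |1.210 − 1.250| = 0.040
C: 1613/1395 ≈ 1.156 → |1.156 − 1.250| = 0.094

A, B, C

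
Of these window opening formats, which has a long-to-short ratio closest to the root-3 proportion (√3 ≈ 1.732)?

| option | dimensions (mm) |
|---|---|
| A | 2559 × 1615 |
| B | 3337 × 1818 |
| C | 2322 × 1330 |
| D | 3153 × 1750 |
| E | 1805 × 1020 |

C

Ratios (long/short): A ≈ 1.585; B ≈ 1.836; C ≈ 1.746; D ≈ 1.802; E ≈ 1.770.
root-3 ≈ 1.732; option C is nearest (Δ 0.014).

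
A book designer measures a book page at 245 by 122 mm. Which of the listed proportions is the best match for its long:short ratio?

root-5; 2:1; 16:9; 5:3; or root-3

245/122 ≈ 2.008. Nearest candidates are 2:1 (2.000, off by 0.008) and root-5 (2.236, off by 0.228).

2:1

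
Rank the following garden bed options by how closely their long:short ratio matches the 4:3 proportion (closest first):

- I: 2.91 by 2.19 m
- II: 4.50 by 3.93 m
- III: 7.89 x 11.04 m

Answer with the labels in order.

I, III, II

I: 2.91/2.19 ≈ 1.329 → |1.329 − 1.333| = 0.004
II: 4.50/3.93 ≈ 1.145 → |1.145 − 1.333| = 0.188
III: 11.04/7.89 ≈ 1.399 → |1.399 − 1.333| = 0.066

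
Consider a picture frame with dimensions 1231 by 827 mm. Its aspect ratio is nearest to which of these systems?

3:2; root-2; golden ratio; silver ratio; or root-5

Ratio = 1231 / 827 ≈ 1.489.
Distances: 3:2 1.500 (Δ 0.011); root-2 1.414 (Δ 0.075); golden ratio 1.618 (Δ 0.129); silver ratio 2.414 (Δ 0.925); root-5 2.236 (Δ 0.747).

3:2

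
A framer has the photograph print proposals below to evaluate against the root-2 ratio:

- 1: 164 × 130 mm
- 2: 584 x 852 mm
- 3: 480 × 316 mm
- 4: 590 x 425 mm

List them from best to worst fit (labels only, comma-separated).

4, 2, 3, 1

1: 164/130 ≈ 1.262 → |1.262 − 1.414| = 0.152
2: 852/584 ≈ 1.459 → |1.459 − 1.414| = 0.045
3: 480/316 ≈ 1.519 → |1.519 − 1.414| = 0.105
4: 590/425 ≈ 1.388 → |1.388 − 1.414| = 0.026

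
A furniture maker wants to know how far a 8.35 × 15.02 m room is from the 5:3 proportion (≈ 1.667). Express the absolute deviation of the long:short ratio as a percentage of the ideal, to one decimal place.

7.9%

Ratio = 15.02 / 8.35 ≈ 1.7988.
Ideal 5:3 ≈ 1.6667. |1.7988 − 1.6667| / 1.6667 ≈ 7.93% → 7.9%.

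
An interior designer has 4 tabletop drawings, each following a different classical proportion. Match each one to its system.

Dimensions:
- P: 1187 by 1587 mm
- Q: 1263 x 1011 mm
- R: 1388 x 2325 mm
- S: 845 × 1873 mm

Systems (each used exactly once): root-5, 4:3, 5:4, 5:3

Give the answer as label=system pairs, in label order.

P=4:3, Q=5:4, R=5:3, S=root-5

P = 1587/1187 ≈ 1.337 → 4:3 (1.333)
Q = 1263/1011 ≈ 1.249 → 5:4 (1.250)
R = 2325/1388 ≈ 1.675 → 5:3 (1.667)
S = 1873/845 ≈ 2.217 → root-5 (2.236)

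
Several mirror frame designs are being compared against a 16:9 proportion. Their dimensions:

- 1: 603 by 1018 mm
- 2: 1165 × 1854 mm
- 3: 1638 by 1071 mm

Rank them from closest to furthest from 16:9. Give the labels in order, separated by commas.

1, 2, 3

Ratios: 1 = 1018 / 603 ≈ 1.688; 2 = 1854 / 1165 ≈ 1.591; 3 = 1638 / 1071 ≈ 1.529.
|Δ from 1.778|: 1 0.090; 2 0.187; 3 0.249.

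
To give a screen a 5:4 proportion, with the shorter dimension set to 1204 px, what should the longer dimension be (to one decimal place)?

5:4 = 1.25000.
Longer side = 1204 × 1.25000 ≈ 1505.000 → 1505.0 px.

1505.0 px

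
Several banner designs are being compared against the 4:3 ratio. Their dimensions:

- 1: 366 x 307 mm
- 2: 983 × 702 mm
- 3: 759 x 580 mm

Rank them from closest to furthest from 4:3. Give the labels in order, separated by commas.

3, 2, 1

1: 366/307 ≈ 1.192 → |1.192 − 1.333| = 0.141
2: 983/702 ≈ 1.400 → |1.400 − 1.333| = 0.067
3: 759/580 ≈ 1.309 → |1.309 − 1.333| = 0.024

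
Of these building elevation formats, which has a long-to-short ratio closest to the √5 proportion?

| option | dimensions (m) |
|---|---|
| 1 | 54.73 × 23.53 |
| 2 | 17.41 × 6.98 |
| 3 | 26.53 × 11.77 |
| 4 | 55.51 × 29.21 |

Target root-5 ≈ 2.236.
1: 2.326 (Δ0.090)  2: 2.494 (Δ0.258)  3: 2.254 (Δ0.018)  4: 1.900 (Δ0.336)

3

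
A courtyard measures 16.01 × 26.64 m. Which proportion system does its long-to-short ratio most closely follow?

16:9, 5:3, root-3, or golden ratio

5:3

Ratio = 26.64 / 16.01 ≈ 1.664.
Distances: 16:9 1.778 (Δ 0.114); 5:3 1.667 (Δ 0.003); root-3 1.732 (Δ 0.068); golden ratio 1.618 (Δ 0.046).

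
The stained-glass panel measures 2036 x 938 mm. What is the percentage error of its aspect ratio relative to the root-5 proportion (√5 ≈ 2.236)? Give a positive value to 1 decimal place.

2.9%

Ratio = 2036 / 938 ≈ 2.1706.
Ideal root-5 ≈ 2.2361. |2.1706 − 2.2361| / 2.2361 ≈ 2.93% → 2.9%.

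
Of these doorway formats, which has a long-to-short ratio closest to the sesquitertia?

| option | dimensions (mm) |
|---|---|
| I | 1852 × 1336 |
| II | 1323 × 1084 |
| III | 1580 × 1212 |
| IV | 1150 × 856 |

IV

Target 4:3 ≈ 1.333.
I: 1.386 (Δ0.053)  II: 1.220 (Δ0.113)  III: 1.304 (Δ0.029)  IV: 1.343 (Δ0.010)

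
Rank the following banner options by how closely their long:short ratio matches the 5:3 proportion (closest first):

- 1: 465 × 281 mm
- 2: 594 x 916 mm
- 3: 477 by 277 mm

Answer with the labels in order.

Ratios: 1 = 465 / 281 ≈ 1.655; 2 = 916 / 594 ≈ 1.542; 3 = 477 / 277 ≈ 1.722.
|Δ from 1.667|: 1 0.012; 2 0.125; 3 0.055.

1, 3, 2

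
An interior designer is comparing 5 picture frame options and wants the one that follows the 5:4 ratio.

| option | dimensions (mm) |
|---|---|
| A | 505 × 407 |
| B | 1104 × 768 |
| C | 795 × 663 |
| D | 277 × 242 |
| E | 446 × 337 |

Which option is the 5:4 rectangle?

Target 5:4 ≈ 1.250.
A: 1.241 (Δ0.009)  B: 1.438 (Δ0.188)  C: 1.199 (Δ0.051)  D: 1.145 (Δ0.105)  E: 1.323 (Δ0.073)

A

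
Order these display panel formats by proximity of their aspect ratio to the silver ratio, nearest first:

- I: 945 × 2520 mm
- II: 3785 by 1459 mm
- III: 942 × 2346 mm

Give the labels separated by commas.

III, II, I

I: 2520/945 ≈ 2.667 → |2.667 − 2.414| = 0.253
II: 3785/1459 ≈ 2.594 → |2.594 − 2.414| = 0.180
III: 2346/942 ≈ 2.490 → |2.490 − 2.414| = 0.076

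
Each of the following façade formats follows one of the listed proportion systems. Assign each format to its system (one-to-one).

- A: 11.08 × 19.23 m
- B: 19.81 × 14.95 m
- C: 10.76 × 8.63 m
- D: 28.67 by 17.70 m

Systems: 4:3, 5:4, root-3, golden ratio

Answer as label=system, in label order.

A = 19.23/11.08 ≈ 1.736 → root-3 (1.732)
B = 19.81/14.95 ≈ 1.325 → 4:3 (1.333)
C = 10.76/8.63 ≈ 1.247 → 5:4 (1.250)
D = 28.67/17.70 ≈ 1.620 → golden ratio (1.618)

A=root-3, B=4:3, C=5:4, D=golden ratio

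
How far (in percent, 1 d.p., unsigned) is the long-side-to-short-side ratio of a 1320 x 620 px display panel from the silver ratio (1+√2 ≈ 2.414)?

Ratio = 1320 / 620 ≈ 2.1290.
Ideal silver ratio ≈ 2.4142. |2.1290 − 2.4142| / 2.4142 ≈ 11.81% → 11.8%.

11.8%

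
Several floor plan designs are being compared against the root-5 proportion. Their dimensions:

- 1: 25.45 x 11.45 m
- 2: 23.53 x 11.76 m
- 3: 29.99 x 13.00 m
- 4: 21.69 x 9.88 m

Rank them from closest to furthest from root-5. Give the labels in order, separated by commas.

1, 4, 3, 2

1: 25.45/11.45 ≈ 2.223 → |2.223 − 2.236| = 0.013
2: 23.53/11.76 ≈ 2.001 → |2.001 − 2.236| = 0.235
3: 29.99/13.00 ≈ 2.307 → |2.307 − 2.236| = 0.071
4: 21.69/9.88 ≈ 2.195 → |2.195 − 2.236| = 0.041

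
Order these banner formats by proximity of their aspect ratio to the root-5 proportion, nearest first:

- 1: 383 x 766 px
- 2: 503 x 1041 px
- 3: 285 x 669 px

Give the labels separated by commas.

3, 2, 1

Ratios: 1 = 766 / 383 ≈ 2.000; 2 = 1041 / 503 ≈ 2.070; 3 = 669 / 285 ≈ 2.347.
|Δ from 2.236|: 1 0.236; 2 0.166; 3 0.111.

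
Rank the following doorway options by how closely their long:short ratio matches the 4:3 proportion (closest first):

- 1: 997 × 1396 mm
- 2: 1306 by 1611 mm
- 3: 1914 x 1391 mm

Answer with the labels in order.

Ratios: 1 = 1396 / 997 ≈ 1.400; 2 = 1611 / 1306 ≈ 1.234; 3 = 1914 / 1391 ≈ 1.376.
|Δ from 1.333|: 1 0.067; 2 0.099; 3 0.043.

3, 1, 2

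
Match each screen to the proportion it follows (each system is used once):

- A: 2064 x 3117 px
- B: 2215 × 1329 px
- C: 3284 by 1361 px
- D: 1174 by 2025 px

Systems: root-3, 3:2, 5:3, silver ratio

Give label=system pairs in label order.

Ratios: A ≈ 1.510; B ≈ 1.667; C ≈ 2.413; D ≈ 1.725.
Targets: root-3 ≈ 1.732; 3:2 ≈ 1.500; 5:3 ≈ 1.667; silver ratio ≈ 2.414.

A=3:2, B=5:3, C=silver ratio, D=root-3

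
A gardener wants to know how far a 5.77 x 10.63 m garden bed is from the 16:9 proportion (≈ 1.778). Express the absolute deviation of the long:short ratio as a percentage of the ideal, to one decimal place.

Ratio = 10.63 / 5.77 ≈ 1.8423.
Ideal 16:9 ≈ 1.7778. |1.8423 − 1.7778| / 1.7778 ≈ 3.63% → 3.6%.

3.6%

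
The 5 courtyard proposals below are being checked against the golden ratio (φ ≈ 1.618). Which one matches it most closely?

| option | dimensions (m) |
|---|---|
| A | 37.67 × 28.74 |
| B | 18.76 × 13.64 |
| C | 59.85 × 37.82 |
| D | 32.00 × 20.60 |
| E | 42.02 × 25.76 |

Target golden ratio ≈ 1.618.
A: 1.311 (Δ0.307)  B: 1.375 (Δ0.243)  C: 1.582 (Δ0.036)  D: 1.553 (Δ0.065)  E: 1.631 (Δ0.013)

E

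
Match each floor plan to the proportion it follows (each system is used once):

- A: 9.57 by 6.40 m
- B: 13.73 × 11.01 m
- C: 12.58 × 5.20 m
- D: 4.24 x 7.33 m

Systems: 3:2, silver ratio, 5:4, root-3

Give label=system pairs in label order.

A=3:2, B=5:4, C=silver ratio, D=root-3

Ratios: A ≈ 1.495; B ≈ 1.247; C ≈ 2.419; D ≈ 1.729.
Targets: 3:2 ≈ 1.500; silver ratio ≈ 2.414; 5:4 ≈ 1.250; root-3 ≈ 1.732.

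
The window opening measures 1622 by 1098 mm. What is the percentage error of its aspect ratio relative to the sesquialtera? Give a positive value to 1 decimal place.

1.5%

Ratio = 1622 / 1098 ≈ 1.4772.
Ideal 3:2 = 1.5000. |1.4772 − 1.5000| / 1.5000 ≈ 1.52% → 1.5%.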